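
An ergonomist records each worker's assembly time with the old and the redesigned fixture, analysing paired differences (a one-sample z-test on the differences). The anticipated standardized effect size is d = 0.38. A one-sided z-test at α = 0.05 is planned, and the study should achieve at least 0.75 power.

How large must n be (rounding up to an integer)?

Set Φ(δ − 1.645) = 0.75; then δ − 1.645 = Φ⁻¹(0.75) = 0.674, giving δ = 2.319.
δ = d·√n ⇒ n = (δ/d)² = (2.319 / 0.38)² = 37.25.
Rounding up, n = 38.

n = 38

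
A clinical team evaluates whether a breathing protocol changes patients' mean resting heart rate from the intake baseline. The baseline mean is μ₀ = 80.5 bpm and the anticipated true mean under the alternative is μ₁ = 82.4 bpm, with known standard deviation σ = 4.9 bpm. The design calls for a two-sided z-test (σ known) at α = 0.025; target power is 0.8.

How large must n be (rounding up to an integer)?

n = 64

Standardized effect: d = |μ₁ − μ₀| / σ = |82.4 − 80.5| / 4.9 = 0.3878
Set Φ(δ − 2.241) = 0.8; then δ − 2.241 = Φ⁻¹(0.8) = 0.842, giving δ = 3.083.
(Ignoring the negligible lower-tail rejection probability gives the usual closed-form inversion.)
δ = d·√n ⇒ n = (δ/d)² = (3.083 / 0.3878)² = 63.22.
Round up to the next whole unit.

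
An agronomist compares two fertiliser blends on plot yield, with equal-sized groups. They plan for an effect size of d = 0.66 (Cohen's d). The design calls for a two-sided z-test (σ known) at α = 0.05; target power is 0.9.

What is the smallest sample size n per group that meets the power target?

Set Φ(δ − 1.960) = 0.9; then δ − 1.960 = Φ⁻¹(0.9) = 1.282, giving δ = 3.242.
(The Φ(−δ − z_{α/2}) term is vanishingly small for δ > 0 and is dropped in the standard sample-size formula.)
δ = d·√(n/2) ⇒ n = 2(δ/d)² = 2 × (3.242 / 0.66)² = 48.24.
Rounding up, n = 49 per group.

n = 49 per group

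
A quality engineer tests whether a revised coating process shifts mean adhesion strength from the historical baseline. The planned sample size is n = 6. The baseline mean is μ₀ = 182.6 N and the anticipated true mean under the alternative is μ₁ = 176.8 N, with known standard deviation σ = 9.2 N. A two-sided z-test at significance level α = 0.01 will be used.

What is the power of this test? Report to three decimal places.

Standardized effect: d = |μ₁ − μ₀| / σ = |176.8 − 182.6| / 9.2 = 0.6304
Noncentrality parameter: δ = d·√n = 0.6304 × √6 = 1.5442
Two-sided α = 0.01 → critical value z_{0.005} = 2.576.
Power = Φ(δ − 2.576) + Φ(−δ − 2.576) = Φ(-1.032) + Φ(-4.120) = 0.1511 + 0.0000 = 0.1512.

Power ≈ 0.151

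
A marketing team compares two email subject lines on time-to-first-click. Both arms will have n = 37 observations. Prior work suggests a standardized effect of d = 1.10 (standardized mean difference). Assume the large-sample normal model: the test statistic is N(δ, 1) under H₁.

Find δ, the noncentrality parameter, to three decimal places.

The noncentrality parameter scales effect size by the design's sample-size factor: δ = d·√(n/2) = 1.10 × √(37/2) = 4.7313

δ ≈ 4.731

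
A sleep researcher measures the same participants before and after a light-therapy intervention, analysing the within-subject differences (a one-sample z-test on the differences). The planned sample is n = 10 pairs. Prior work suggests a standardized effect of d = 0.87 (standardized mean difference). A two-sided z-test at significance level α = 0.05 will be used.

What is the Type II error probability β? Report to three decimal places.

Noncentrality parameter: δ = d·√n = 0.87 × √10 = 2.7512
Two-sided α = 0.05 → critical value z_{0.025} = 1.960.
Power = Φ(δ − 1.960) + Φ(−δ − 1.960) = Φ(0.791) + Φ(-4.711) = 0.7856 + 0.0000 = 0.7856.
Type II error: β = 1 − power = 1 − 0.7856 = 0.2144.

β ≈ 0.214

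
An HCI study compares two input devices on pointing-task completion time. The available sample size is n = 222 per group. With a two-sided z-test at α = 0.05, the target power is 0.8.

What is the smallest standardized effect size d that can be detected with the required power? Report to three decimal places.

d ≈ 0.266

Required noncentrality: δ = z_{0.025} + z_{0.20} = 1.960 + 0.842 = 2.802.
(The second rejection-region term Φ(−δ − z_{α/2}) is negligible and dropped.)
δ = d·√(n/2) ⇒ d = δ/√(n/2) = 2.802/√(222/2) = 0.2659.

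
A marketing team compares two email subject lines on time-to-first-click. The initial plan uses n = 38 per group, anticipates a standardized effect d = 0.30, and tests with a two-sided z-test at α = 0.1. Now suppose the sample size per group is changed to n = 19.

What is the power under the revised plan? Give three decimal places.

Power ≈ 0.241

With n = 19 per group: δ = d·√(n/2) = 0.30 × √(19/2) = 0.9247. Critical value z_{0.05} = 1.645.
Revised power = Φ(δ − 1.645) + Φ(−δ − 1.645) = Φ(-0.720) + Φ(-2.570) = 0.2357 + 0.0051 = 0.2408.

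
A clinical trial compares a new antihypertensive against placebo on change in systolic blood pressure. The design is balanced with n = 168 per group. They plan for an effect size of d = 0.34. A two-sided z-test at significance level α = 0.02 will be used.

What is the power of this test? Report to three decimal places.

Noncentrality parameter: δ = d·√(n/2) = 0.34 × √(168/2) = 3.1162
Critical value for a two-sided test at α = 0.02: z_{α/2} = 2.326.
Power = Φ(δ − 2.326) + Φ(−δ − 2.326) = Φ(0.790) + Φ(-5.442) = 0.7852 + 0.0000 = 0.7852.

Power ≈ 0.785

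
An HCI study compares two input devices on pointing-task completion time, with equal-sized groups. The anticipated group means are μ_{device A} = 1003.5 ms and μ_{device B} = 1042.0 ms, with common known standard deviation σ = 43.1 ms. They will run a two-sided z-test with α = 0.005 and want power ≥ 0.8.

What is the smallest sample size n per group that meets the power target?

Standardized effect: d = |μ_{device A} − μ_{device B}| / σ = |1003.5 − 1042.0| / 43.1 = 0.8933
Set Φ(δ − 2.807) = 0.8; then δ − 2.807 = Φ⁻¹(0.8) = 0.842, giving δ = 3.649.
(The Φ(−δ − z_{α/2}) term is vanishingly small for δ > 0 and is dropped in the standard sample-size formula.)
δ = d·√(n/2) ⇒ n = 2(δ/d)² = 2 × (3.649 / 0.8933)² = 33.37.
Rounding up, n = 34 per group.

n = 34 per group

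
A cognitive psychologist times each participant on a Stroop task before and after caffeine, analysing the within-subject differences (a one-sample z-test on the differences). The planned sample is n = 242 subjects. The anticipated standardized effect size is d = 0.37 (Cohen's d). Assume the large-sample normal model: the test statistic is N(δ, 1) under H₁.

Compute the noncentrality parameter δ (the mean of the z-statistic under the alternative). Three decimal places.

δ ≈ 5.756

The noncentrality parameter scales effect size by the design's sample-size factor: δ = d·√n = 0.37 × √242 = 5.7558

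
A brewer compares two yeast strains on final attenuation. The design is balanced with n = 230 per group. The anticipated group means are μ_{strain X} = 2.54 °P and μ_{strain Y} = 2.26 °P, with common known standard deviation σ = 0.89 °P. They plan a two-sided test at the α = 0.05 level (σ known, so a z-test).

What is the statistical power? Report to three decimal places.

Standardized effect: d = |μ_{strain X} − μ_{strain Y}| / σ = |2.54 − 2.26| / 0.89 = 0.3146
Noncentrality parameter: δ = d·√(n/2) = 0.3146 × √(230/2) = 3.3738
Two-sided α = 0.05 → critical value z_{0.025} = 1.960.
Power = Φ(δ − 1.960) + Φ(−δ − 1.960) = Φ(1.414) + Φ(-5.334) = 0.9213 + 0.0000 = 0.9213.

Power ≈ 0.921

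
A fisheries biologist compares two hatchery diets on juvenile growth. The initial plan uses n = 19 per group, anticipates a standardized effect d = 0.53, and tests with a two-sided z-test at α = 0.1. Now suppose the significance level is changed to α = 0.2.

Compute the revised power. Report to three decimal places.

Power ≈ 0.639

δ = d·√(n/2) = 0.53 × √(19/2) = 1.6336 (unchanged). New critical value: z_{0.1} = 1.282.
Revised power = Φ(δ − 1.282) + Φ(−δ − 1.282) = Φ(0.352) + Φ(-2.915) = 0.6376 + 0.0018 = 0.6394.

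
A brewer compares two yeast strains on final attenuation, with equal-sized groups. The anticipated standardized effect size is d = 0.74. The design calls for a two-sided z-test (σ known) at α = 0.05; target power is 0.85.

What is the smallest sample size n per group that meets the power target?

n = 33 per group

Set Φ(δ − 1.960) = 0.85; then δ − 1.960 = Φ⁻¹(0.85) = 1.036, giving δ = 2.996.
(Ignoring the negligible lower-tail rejection probability gives the usual closed-form inversion.)
δ = d·√(n/2) ⇒ n = 2(δ/d)² = 2 × (2.996 / 0.74)² = 32.79.
Rounding up, n = 33 per group.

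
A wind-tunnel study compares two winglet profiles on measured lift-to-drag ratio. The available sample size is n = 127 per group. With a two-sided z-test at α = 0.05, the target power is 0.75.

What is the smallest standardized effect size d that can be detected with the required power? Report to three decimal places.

Required noncentrality: δ = z_{0.025} + z_{0.25} = 1.960 + 0.674 = 2.634.
(The second rejection-region term Φ(−δ − z_{α/2}) is negligible and dropped.)
δ = d·√(n/2) ⇒ d = δ/√(n/2) = 2.634/√(127/2) = 0.3306.

d ≈ 0.331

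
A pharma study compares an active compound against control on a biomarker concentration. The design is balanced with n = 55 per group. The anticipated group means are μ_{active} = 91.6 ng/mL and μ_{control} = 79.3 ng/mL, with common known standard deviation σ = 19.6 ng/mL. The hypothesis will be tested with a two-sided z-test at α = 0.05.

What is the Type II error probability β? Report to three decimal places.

Standardized effect: d = |μ_{active} − μ_{control}| / σ = |91.6 − 79.3| / 19.6 = 0.6276
Noncentrality parameter: δ = d·√(n/2) = 0.6276 × √(55/2) = 3.2909
Critical value for a two-sided test at α = 0.05: z_{α/2} = 1.960.
Power = Φ(δ − 1.960) + Φ(−δ − 1.960) = Φ(1.331) + Φ(-5.251) = 0.9084 + 0.0000 = 0.9084.
Type II error: β = 1 − power = 1 − 0.9084 = 0.0916.

β ≈ 0.092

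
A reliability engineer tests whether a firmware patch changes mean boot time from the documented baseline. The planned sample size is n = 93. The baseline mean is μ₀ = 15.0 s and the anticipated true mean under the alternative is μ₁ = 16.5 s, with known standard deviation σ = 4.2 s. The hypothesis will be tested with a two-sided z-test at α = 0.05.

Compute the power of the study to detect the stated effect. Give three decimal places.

Power ≈ 0.931

Standardized effect: d = |μ₁ − μ₀| / σ = |16.5 − 15.0| / 4.2 = 0.3571
Noncentrality parameter: δ = d·√n = 0.3571 × √93 = 3.4442
Critical value for a two-sided test at α = 0.05: z_{α/2} = 1.960.
Power = Φ(δ − 1.960) + Φ(−δ − 1.960) = Φ(1.484) + Φ(-5.404) = 0.9311 + 0.0000 = 0.9311.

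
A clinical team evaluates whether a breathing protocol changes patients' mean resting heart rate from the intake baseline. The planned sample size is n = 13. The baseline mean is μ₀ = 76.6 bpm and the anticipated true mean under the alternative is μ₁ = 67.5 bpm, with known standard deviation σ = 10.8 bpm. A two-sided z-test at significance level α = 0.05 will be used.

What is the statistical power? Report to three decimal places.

Standardized effect: d = |μ₁ − μ₀| / σ = |67.5 − 76.6| / 10.8 = 0.8426
Noncentrality parameter: δ = d·√n = 0.8426 × √13 = 3.0380
Critical value for a two-sided test at α = 0.05: z_{α/2} = 1.960.
Power = Φ(δ − 1.960) + Φ(−δ − 1.960) = Φ(1.078) + Φ(-4.998) = 0.8595 + 0.0000 = 0.8595.

Power ≈ 0.859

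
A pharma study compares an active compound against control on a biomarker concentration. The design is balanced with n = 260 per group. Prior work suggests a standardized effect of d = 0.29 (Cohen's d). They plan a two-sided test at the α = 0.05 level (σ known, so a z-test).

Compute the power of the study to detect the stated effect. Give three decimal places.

Power ≈ 0.911

Noncentrality parameter: δ = d·√(n/2) = 0.29 × √(260/2) = 3.3065
Two-sided α = 0.05 → critical value z_{0.025} = 1.960.
Power = Φ(δ − 1.960) + Φ(−δ − 1.960) = Φ(1.347) + Φ(-5.266) = 0.9109 + 0.0000 = 0.9109.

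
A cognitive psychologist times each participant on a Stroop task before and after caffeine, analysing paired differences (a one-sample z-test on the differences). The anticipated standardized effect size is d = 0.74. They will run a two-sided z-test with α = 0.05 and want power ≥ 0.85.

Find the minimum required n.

n = 17

Set Φ(δ − 1.960) = 0.85; then δ − 1.960 = Φ⁻¹(0.85) = 1.036, giving δ = 2.996.
(The Φ(−δ − z_{α/2}) term is vanishingly small for δ > 0 and is dropped in the standard sample-size formula.)
δ = d·√n ⇒ n = (δ/d)² = (2.996 / 0.74)² = 16.40.
Round up to the next whole unit.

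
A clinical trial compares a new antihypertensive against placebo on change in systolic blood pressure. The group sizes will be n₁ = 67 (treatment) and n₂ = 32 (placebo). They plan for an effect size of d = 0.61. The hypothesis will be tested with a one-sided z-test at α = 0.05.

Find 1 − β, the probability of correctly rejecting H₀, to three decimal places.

Noncentrality parameter: λ = d / √(1/n₁ + 1/n₂) = 0.61 / √(1/67 + 1/32) = 2.8387
Critical value for a one-sided test at α = 0.05: z_α = 1.645.
Power = Φ(λ − 1.645) = Φ(1.194) = 0.8837.

Power ≈ 0.884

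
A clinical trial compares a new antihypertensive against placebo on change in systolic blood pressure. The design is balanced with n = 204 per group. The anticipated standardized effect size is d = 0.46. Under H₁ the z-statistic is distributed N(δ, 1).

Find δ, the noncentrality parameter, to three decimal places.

δ = d·√(n/2) = 0.46 × √(204/2) = 4.6458

δ ≈ 4.646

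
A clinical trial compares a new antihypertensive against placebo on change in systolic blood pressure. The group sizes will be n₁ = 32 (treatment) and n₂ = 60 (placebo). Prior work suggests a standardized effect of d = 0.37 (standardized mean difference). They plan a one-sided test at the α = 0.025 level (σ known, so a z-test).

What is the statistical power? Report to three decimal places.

Power ≈ 0.394

Noncentrality parameter: δ = d / √(1/n₁ + 1/n₂) = 0.37 / √(1/32 + 1/60) = 1.6903
Critical value for a one-sided test at α = 0.025: z_α = 1.960.
Power = Φ(δ − 1.960) = Φ(-0.270) = 0.3937.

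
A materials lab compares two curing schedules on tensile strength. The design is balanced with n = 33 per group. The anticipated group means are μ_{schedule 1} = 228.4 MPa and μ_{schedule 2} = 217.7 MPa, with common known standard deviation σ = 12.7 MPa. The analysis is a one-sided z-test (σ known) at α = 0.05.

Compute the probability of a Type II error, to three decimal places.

Standardized effect: d = |μ_{schedule 1} − μ_{schedule 2}| / σ = |228.4 − 217.7| / 12.7 = 0.8425
Noncentrality parameter: δ = d·√(n/2) = 0.8425 × √(33/2) = 3.4223
One-sided α = 0.05 → critical value z_{0.05} = 1.645.
Power = Φ(δ − 1.645) = Φ(1.777) = 0.9623.
Type II error: β = 1 − power = 1 − 0.9623 = 0.0377.

β ≈ 0.038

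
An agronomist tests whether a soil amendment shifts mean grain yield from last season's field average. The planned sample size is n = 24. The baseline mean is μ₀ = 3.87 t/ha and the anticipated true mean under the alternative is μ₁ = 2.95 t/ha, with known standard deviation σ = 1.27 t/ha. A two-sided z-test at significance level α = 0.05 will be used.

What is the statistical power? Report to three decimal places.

Standardized effect: d = |μ₁ − μ₀| / σ = |2.95 − 3.87| / 1.27 = 0.7244
Noncentrality parameter: δ = d·√n = 0.7244 × √24 = 3.5489
Critical value for a two-sided test at α = 0.05: z_{α/2} = 1.960.
Power = Φ(δ − 1.960) + Φ(−δ − 1.960) = Φ(1.589) + Φ(-5.509) = 0.9440 + 0.0000 = 0.9440.

Power ≈ 0.944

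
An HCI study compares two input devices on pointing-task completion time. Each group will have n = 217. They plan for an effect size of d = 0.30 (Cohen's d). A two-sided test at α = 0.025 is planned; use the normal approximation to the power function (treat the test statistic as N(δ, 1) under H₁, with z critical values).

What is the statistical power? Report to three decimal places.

Noncentrality parameter: δ = d·√(n/2) = 0.30 × √(217/2) = 3.1249
Critical value for a two-sided test at α = 0.025: z_{α/2} = 2.241.
Power = Φ(δ − 2.241) + Φ(−δ − 2.241) = Φ(0.883) + Φ(-5.366) = 0.8115 + 0.0000 = 0.8115.

Power ≈ 0.812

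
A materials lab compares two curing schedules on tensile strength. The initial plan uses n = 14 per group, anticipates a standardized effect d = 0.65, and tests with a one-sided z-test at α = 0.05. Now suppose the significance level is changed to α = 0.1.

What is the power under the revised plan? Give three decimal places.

δ = d·√(n/2) = 0.65 × √(14/2) = 1.7197 (unchanged). New critical value: z_{0.1} = 1.282.
Revised power = Φ(δ − 1.282) = Φ(0.438) = 0.6694.

Power ≈ 0.669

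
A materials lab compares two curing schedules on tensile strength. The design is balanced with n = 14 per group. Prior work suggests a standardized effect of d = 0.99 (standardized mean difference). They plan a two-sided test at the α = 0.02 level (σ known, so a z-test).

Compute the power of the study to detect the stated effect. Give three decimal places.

Noncentrality parameter: δ = d·√(n/2) = 0.99 × √(14/2) = 2.6193
Critical value for a two-sided test at α = 0.02: z_{α/2} = 2.326.
Power = Φ(δ − 2.326) + Φ(−δ − 2.326) = Φ(0.293) + Φ(-4.946) = 0.6152 + 0.0000 = 0.6152.

Power ≈ 0.615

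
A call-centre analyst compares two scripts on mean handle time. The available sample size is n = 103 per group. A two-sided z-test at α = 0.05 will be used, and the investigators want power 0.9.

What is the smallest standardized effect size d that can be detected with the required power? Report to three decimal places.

d ≈ 0.452

Required noncentrality: δ = z_{0.025} + z_{0.10} = 1.960 + 1.282 = 3.242.
(The second rejection-region term Φ(−δ − z_{α/2}) is negligible and dropped.)
δ = d·√(n/2) ⇒ d = δ/√(n/2) = 3.242/√(103/2) = 0.4517.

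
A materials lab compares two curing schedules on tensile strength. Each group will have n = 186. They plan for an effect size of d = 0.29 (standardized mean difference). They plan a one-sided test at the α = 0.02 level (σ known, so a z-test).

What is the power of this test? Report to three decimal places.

Power ≈ 0.771

Noncentrality parameter: δ = d·√(n/2) = 0.29 × √(186/2) = 2.7967
Critical value for a one-sided test at α = 0.02: z_α = 2.054.
Power = P(Z > 2.054 − δ) = Φ(0.743) = 0.7712.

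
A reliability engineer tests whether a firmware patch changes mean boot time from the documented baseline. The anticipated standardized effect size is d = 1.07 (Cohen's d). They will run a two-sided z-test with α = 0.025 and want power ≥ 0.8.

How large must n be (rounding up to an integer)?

n = 9

For power 0.8 need Φ(δ − z_{0.0125}) = 0.8, so δ = z_{0.0125} + z_{0.20} = 2.241 + 0.842 = 3.083.
(Ignoring the negligible lower-tail rejection probability gives the usual closed-form inversion.)
δ = d·√n ⇒ n = (δ/d)² = (3.083 / 1.07)² = 8.30.
Rounding up, n = 9.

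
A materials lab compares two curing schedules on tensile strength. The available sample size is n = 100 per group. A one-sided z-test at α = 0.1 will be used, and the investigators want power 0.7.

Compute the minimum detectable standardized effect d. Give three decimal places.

d ≈ 0.255

Need Φ(δ − 1.282) = 0.7, so δ = 1.282 + 0.524 = 1.806.
δ = d·√(n/2) ⇒ d = δ/√(n/2) = 1.806/√(100/2) = 0.2554.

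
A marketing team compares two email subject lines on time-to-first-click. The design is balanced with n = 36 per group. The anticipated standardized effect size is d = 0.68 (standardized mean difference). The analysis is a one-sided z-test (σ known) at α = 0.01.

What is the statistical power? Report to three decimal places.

Noncentrality parameter: δ = d·√(n/2) = 0.68 × √(36/2) = 2.8850
Critical value for a one-sided test at α = 0.01: z_α = 2.326.
Power = P(Z > 2.326 − δ) = Φ(0.559) = 0.7118.

Power ≈ 0.712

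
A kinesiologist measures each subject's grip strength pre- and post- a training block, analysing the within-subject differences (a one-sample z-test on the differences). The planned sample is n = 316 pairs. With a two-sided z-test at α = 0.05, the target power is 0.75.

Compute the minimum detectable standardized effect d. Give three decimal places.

Required noncentrality: δ = z_{0.025} + z_{0.25} = 1.960 + 0.674 = 2.634.
(The second rejection-region term Φ(−δ − z_{α/2}) is negligible and dropped.)
δ = d·√n ⇒ d = δ/√n = 2.634/√316 = 0.1482.

d ≈ 0.148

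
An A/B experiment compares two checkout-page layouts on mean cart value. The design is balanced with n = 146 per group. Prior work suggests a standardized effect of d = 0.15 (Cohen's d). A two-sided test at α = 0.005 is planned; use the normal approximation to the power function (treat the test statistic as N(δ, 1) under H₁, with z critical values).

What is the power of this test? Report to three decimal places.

Noncentrality parameter: δ = d·√(n/2) = 0.15 × √(146/2) = 1.2816
Critical value for a two-sided test at α = 0.005: z_{α/2} = 2.807.
Power = Φ(δ − 2.807) + Φ(−δ − 2.807) = Φ(-1.525) + Φ(-4.089) = 0.0636 + 0.0000 = 0.0636.

Power ≈ 0.064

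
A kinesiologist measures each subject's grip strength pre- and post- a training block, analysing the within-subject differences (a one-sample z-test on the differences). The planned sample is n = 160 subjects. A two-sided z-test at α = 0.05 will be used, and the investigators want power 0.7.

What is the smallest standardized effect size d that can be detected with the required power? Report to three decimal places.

Need Φ(δ − 1.960) = 0.7, so δ = 1.960 + 0.524 = 2.484.
(The second rejection-region term Φ(−δ − z_{α/2}) is negligible and dropped.)
δ = d·√n ⇒ d = δ/√n = 2.484/√160 = 0.1964.

d ≈ 0.196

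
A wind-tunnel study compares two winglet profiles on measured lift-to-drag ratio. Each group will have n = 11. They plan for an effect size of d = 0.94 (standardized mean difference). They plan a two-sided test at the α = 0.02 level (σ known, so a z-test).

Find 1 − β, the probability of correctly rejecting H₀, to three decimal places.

Power ≈ 0.452

Noncentrality parameter: δ = d·√(n/2) = 0.94 × √(11/2) = 2.2045
Two-sided α = 0.02 → critical value z_{0.01} = 2.326.
Power = Φ(δ − 2.326) + Φ(−δ − 2.326) = Φ(-0.122) + Φ(-4.531) = 0.4515 + 0.0000 = 0.4515.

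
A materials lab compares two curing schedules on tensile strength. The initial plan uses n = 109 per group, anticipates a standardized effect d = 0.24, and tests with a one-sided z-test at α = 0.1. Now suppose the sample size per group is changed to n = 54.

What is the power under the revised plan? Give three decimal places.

Power ≈ 0.486

With n = 54 per group: δ = d·√(n/2) = 0.24 × √(54/2) = 1.2471. Critical value z_{0.1} = 1.282.
Revised power = P(Z > 1.282 − δ) = Φ(-0.034) = 0.4862.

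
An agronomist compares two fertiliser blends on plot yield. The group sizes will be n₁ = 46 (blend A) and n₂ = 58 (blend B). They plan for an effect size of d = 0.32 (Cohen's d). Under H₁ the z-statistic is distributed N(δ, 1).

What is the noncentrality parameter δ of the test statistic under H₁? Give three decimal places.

δ ≈ 1.621

δ = d / √(1/n₁ + 1/n₂) = 0.32 / √(1/46 + 1/58) = 1.6208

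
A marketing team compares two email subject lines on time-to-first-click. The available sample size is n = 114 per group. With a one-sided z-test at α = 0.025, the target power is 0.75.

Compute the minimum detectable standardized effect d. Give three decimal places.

Need Φ(δ − 1.960) = 0.75, so δ = 1.960 + 0.674 = 2.634.
δ = d·√(n/2) ⇒ d = δ/√(n/2) = 2.634/√(114/2) = 0.3489.

d ≈ 0.349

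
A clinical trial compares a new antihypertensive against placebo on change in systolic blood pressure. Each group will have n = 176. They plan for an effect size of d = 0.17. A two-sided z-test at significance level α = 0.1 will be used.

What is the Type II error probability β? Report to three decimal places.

Noncentrality parameter: δ = d·√(n/2) = 0.17 × √(176/2) = 1.5947
Critical value for a two-sided test at α = 0.1: z_{α/2} = 1.645.
Power = Φ(δ − 1.645) + Φ(−δ − 1.645) = Φ(-0.050) + Φ(-3.240) = 0.4800 + 0.0006 = 0.4806.
Type II error: β = 1 − power = 1 − 0.4806 = 0.5194.

β ≈ 0.519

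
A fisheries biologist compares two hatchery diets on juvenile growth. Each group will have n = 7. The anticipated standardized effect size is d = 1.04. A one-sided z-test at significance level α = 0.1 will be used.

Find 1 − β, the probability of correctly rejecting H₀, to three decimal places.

Power ≈ 0.747

Noncentrality parameter: δ = d·√(n/2) = 1.04 × √(7/2) = 1.9457
Critical value for a one-sided test at α = 0.1: z_α = 1.282.
Power = P(Z > 1.282 − δ) = Φ(0.664) = 0.7467.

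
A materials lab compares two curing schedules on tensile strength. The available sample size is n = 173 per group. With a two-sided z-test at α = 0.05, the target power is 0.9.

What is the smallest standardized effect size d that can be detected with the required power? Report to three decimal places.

d ≈ 0.349

Required noncentrality: δ = z_{0.025} + z_{0.10} = 1.960 + 1.282 = 3.242.
(Lower-tail contribution to power is negligible for δ > 0.)
δ = d·√(n/2) ⇒ d = δ/√(n/2) = 3.242/√(173/2) = 0.3485.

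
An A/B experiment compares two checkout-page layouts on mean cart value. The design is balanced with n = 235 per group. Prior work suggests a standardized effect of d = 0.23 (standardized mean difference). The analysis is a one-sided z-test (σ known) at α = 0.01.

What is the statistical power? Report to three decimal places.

Power ≈ 0.566

Noncentrality parameter: λ = d·√(n/2) = 0.23 × √(235/2) = 2.4931
One-sided α = 0.01 → critical value z_{0.01} = 2.326.
Power = Φ(λ − 2.326) = Φ(0.167) = 0.5662.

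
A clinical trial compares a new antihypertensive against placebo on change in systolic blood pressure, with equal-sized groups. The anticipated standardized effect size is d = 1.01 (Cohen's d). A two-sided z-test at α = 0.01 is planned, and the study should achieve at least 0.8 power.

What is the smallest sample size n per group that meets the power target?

n = 23 per group

For power 0.8 need Φ(δ − z_{0.005}) = 0.8, so δ = z_{0.005} + z_{0.20} = 2.576 + 0.842 = 3.417.
(Ignoring the negligible lower-tail rejection probability gives the usual closed-form inversion.)
δ = d·√(n/2) ⇒ n = 2(δ/d)² = 2 × (3.417 / 1.01)² = 22.90.
Rounding up, n = 23 per group.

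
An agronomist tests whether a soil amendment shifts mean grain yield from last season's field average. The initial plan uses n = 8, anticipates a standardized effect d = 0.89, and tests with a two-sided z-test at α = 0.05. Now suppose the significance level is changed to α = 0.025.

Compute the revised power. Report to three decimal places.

Power ≈ 0.609

δ = d·√n = 0.89 × √8 = 2.5173 (unchanged). New critical value: z_{0.0125} = 2.241.
Revised power = Φ(δ − 2.241) + Φ(−δ − 2.241) = Φ(0.276) + Φ(-4.759) = 0.6087 + 0.0000 = 0.6087.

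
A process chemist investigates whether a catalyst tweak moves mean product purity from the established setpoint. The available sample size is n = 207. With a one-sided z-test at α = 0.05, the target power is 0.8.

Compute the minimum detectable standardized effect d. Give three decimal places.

d ≈ 0.173

Need Φ(δ − 1.645) = 0.8, so δ = 1.645 + 0.842 = 2.486.
δ = d·√n ⇒ d = δ/√n = 2.486/√207 = 0.1728.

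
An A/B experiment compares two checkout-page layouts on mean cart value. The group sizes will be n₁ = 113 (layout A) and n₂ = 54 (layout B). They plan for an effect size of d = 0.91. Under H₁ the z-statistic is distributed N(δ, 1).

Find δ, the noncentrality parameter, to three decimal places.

The noncentrality parameter scales effect size by the design's sample-size factor: δ = d / √(1/n₁ + 1/n₂) = 0.91 / √(1/113 + 1/54) = 5.5007

δ ≈ 5.501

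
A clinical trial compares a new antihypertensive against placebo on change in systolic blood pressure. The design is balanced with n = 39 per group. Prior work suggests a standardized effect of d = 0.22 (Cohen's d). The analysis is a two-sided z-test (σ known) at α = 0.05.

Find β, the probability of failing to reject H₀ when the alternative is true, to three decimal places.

β ≈ 0.837

Noncentrality parameter: δ = d·√(n/2) = 0.22 × √(39/2) = 0.9715
Two-sided α = 0.05 → critical value z_{0.025} = 1.960.
Power = Φ(δ − 1.960) + Φ(−δ − 1.960) = Φ(-0.988) + Φ(-2.931) = 0.1615 + 0.0017 = 0.1631.
Type II error: β = 1 − power = 1 − 0.1631 = 0.8369.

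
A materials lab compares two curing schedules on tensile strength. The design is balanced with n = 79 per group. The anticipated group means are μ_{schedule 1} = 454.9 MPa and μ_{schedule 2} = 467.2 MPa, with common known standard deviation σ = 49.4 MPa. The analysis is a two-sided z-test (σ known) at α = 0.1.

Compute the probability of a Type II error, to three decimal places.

Standardized effect: d = |μ_{schedule 1} − μ_{schedule 2}| / σ = |454.9 − 467.2| / 49.4 = 0.2490
Noncentrality parameter: δ = d·√(n/2) = 0.2490 × √(79/2) = 1.5649
Critical value for a two-sided test at α = 0.1: z_{α/2} = 1.645.
Power = Φ(δ − 1.645) + Φ(−δ − 1.645) = Φ(-0.080) + Φ(-3.210) = 0.4681 + 0.0007 = 0.4688.
Type II error: β = 1 − power = 1 − 0.4688 = 0.5312.

β ≈ 0.531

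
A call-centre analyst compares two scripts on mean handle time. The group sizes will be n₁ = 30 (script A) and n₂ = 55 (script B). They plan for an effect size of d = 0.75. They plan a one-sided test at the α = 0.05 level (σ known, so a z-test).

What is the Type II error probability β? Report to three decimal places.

β ≈ 0.049

Noncentrality parameter: δ = d / √(1/n₁ + 1/n₂) = 0.75 / √(1/30 + 1/55) = 3.3044
One-sided α = 0.05 → critical value z_{0.05} = 1.645.
Power = Φ(δ − 1.645) = Φ(1.660) = 0.9515.
Type II error: β = 1 − power = 1 − 0.9515 = 0.0485.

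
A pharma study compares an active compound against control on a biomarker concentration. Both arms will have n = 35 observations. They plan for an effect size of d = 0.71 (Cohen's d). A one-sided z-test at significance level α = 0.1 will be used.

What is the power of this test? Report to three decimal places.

Power ≈ 0.954

Noncentrality parameter: δ = d·√(n/2) = 0.71 × √(35/2) = 2.9701
One-sided α = 0.1 → critical value z_{0.1} = 1.282.
Power = P(Z > 1.282 − δ) = Φ(1.689) = 0.9544.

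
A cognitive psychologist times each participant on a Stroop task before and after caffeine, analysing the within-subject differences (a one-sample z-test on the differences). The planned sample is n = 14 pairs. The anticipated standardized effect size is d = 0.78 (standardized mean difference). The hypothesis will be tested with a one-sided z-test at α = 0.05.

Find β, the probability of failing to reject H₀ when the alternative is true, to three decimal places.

β ≈ 0.101

Noncentrality parameter: δ = d·√n = 0.78 × √14 = 2.9185
Critical value for a one-sided test at α = 0.05: z_α = 1.645.
Power = Φ(δ − 1.645) = Φ(1.274) = 0.8986.
Type II error: β = 1 − power = 1 − 0.8986 = 0.1014.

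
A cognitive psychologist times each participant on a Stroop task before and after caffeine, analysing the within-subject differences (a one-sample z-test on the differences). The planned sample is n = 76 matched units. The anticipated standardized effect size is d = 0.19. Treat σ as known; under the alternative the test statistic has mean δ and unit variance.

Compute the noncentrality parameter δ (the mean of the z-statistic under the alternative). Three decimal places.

δ = d·√n = 0.19 × √76 = 1.6564

δ ≈ 1.656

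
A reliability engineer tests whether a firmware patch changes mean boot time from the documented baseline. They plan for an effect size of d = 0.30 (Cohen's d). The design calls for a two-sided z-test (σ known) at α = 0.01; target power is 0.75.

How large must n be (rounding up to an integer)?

n = 118

For power 0.75 need Φ(δ − z_{0.005}) = 0.75, so δ = z_{0.005} + z_{0.25} = 2.576 + 0.674 = 3.250.
(For δ > 0 the lower-tail rejection region contributes negligibly to power, so the one-term inversion is standard.)
δ = d·√n ⇒ n = (δ/d)² = (3.250 / 0.30)² = 117.38.
Round up to the next whole unit.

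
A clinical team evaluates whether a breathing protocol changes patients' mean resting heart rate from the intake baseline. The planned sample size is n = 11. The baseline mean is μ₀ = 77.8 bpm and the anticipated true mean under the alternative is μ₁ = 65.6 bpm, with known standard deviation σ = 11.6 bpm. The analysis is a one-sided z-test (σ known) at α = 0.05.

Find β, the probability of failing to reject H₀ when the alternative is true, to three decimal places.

β ≈ 0.033

Standardized effect: d = |μ₁ − μ₀| / σ = |65.6 − 77.8| / 11.6 = 1.0517
Noncentrality parameter: δ = d·√n = 1.0517 × √11 = 3.4882
Critical value for a one-sided test at α = 0.05: z_α = 1.645.
Power = Φ(δ − 1.645) = Φ(1.843) = 0.9674.
Type II error: β = 1 − power = 1 − 0.9674 = 0.0326.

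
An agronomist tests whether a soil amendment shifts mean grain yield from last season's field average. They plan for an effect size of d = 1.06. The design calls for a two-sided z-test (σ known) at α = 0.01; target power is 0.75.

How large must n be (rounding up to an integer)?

n = 10

Set Φ(δ − 2.576) = 0.75; then δ − 2.576 = Φ⁻¹(0.75) = 0.674, giving δ = 3.250.
(Ignoring the negligible lower-tail rejection probability gives the usual closed-form inversion.)
δ = d·√n ⇒ n = (δ/d)² = (3.250 / 1.06)² = 9.40.
Round up to the next whole unit.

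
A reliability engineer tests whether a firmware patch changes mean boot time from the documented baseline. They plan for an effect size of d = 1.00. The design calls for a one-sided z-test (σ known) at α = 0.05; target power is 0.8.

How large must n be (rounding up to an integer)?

For power 0.8 need Φ(δ − z_{0.05}) = 0.8, so δ = z_{0.05} + z_{0.20} = 1.645 + 0.842 = 2.486.
δ = d·√n ⇒ n = (δ/d)² = (2.486 / 1.00)² = 6.18.
Round up to the next whole unit.

n = 7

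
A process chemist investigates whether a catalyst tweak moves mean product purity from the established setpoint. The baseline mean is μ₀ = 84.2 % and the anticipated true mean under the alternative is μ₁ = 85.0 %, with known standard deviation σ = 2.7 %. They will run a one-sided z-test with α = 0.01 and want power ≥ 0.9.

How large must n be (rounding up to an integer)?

Standardized effect: d = |μ₁ − μ₀| / σ = |85.0 − 84.2| / 2.7 = 0.2963
Set Φ(δ − 2.326) = 0.9; then δ − 2.326 = Φ⁻¹(0.9) = 1.282, giving δ = 3.608.
δ = d·√n ⇒ n = (δ/d)² = (3.608 / 0.2963)² = 148.27.
Round up to the next whole unit.

n = 149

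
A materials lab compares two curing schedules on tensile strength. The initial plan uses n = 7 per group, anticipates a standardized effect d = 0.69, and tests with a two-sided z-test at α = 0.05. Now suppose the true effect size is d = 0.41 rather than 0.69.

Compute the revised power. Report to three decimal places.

Power ≈ 0.120

With d = 0.41: δ = d·√(n/2) = 0.41 × √(7/2) = 0.7670. Critical value z_{0.025} = 1.960.
Revised power = Φ(δ − 1.960) + Φ(−δ − 1.960) = Φ(-1.193) + Φ(-2.727) = 0.1164 + 0.0032 = 0.1196.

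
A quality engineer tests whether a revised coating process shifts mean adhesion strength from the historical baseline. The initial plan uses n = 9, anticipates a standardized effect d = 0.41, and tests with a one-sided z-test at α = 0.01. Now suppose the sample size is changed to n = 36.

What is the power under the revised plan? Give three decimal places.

With n = 36: δ = d·√n = 0.41 × √36 = 2.4600. Critical value z_{0.01} = 2.326.
Revised power = Φ(δ − 2.326) = Φ(0.134) = 0.5532.

Power ≈ 0.553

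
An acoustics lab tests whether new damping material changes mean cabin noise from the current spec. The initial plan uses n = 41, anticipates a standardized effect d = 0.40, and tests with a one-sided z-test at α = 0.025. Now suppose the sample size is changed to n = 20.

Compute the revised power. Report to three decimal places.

Power ≈ 0.432

With n = 20: δ = d·√n = 0.40 × √20 = 1.7889. Critical value z_{0.025} = 1.960.
Revised power = P(Z > 1.960 − δ) = Φ(-0.171) = 0.4321.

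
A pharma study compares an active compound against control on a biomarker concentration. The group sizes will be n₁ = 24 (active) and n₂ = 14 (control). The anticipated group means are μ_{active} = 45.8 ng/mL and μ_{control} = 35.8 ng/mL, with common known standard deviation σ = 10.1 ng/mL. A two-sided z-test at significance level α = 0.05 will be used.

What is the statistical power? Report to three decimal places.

Standardized effect: d = |μ_{active} − μ_{control}| / σ = |45.8 − 35.8| / 10.1 = 0.9901
Noncentrality parameter: λ = d / √(1/n₁ + 1/n₂) = 0.9901 / √(1/24 + 1/14) = 2.9441
Two-sided α = 0.05 → critical value z_{0.025} = 1.960.
Power = Φ(λ − 1.960) + Φ(−λ − 1.960) = Φ(0.984) + Φ(-4.904) = 0.8375 + 0.0000 = 0.8375.

Power ≈ 0.837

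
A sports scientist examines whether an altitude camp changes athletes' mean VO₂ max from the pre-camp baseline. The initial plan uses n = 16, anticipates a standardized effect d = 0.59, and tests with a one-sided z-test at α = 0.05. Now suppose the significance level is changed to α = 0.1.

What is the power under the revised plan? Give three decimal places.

δ = d·√n = 0.59 × √16 = 2.3600 (unchanged). New critical value: z_{0.1} = 1.282.
Revised power = P(Z > 1.282 − δ) = Φ(1.078) = 0.8596.

Power ≈ 0.860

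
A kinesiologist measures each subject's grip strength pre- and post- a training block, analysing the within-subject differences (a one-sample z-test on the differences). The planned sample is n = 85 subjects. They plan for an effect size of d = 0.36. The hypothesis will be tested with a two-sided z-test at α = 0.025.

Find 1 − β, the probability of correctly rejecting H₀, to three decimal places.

Noncentrality parameter: δ = d·√n = 0.36 × √85 = 3.3190
Critical value for a two-sided test at α = 0.025: z_{α/2} = 2.241.
Power = Φ(δ − 2.241) + Φ(−δ − 2.241) = Φ(1.078) + Φ(-5.560) = 0.8594 + 0.0000 = 0.8594.

Power ≈ 0.859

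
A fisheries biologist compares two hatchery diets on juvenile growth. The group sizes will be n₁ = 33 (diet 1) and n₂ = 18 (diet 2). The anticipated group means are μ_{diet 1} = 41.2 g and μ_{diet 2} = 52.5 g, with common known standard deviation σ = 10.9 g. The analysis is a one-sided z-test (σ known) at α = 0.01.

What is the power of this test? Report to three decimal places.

Power ≈ 0.887

Standardized effect: d = |μ_{diet 1} − μ_{diet 2}| / σ = |41.2 − 52.5| / 10.9 = 1.0367
Noncentrality parameter: λ = d / √(1/n₁ + 1/n₂) = 1.0367 / √(1/33 + 1/18) = 3.5380
One-sided α = 0.01 → critical value z_{0.01} = 2.326.
Power = Φ(λ − 2.326) = Φ(1.212) = 0.8872.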